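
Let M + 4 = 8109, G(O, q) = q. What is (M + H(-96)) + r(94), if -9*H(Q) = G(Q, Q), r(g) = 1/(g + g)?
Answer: 4577239/564 ≈ 8115.7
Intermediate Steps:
r(g) = 1/(2*g)
H(Q) = -Q/9
M = 8105 (M = -4 + 8109 = 8105)
(M + H(-96)) + r(94) = (8105 - ⅑*(-96)) + (½)/94 = (8105 + 32/3) + (½)*(1/94) = 24347/3 + 1/188 = 4577239/564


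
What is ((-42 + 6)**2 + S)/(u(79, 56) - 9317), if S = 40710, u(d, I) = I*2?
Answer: -42006/9205 ≈ -4.5634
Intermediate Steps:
u(d, I) = 2*I
((-42 + 6)**2 + S)/(u(79, 56) - 9317) = ((-42 + 6)**2 + 40710)/(2*56 - 9317) = ((-36)**2 + 40710)/(112 - 9317) = (1296 + 40710)/(-9205) = 42006*(-1/9205) = -42006/9205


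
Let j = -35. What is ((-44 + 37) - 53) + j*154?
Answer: -5450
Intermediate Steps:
((-44 + 37) - 53) + j*154 = ((-44 + 37) - 53) - 35*154 = (-7 - 53) - 5390 = -60 - 5390 = -5450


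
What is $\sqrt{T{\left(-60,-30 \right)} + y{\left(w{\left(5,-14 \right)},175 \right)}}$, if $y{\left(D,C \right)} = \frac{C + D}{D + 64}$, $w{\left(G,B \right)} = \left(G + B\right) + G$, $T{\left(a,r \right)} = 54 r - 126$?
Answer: $\frac{i \sqrt{174315}}{10} \approx 41.751 i$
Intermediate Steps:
$T{\left(a,r \right)} = -126 + 54 r$
$w{\left(G,B \right)} = B + 2 G$ ($w{\left(G,B \right)} = \left(B + G\right) + G = B + 2 G$)
$y{\left(D,C \right)} = \frac{C + D}{64 + D}$
$\sqrt{T{\left(-60,-30 \right)} + y{\left(w{\left(5,-14 \right)},175 \right)}} = \sqrt{\left(-126 + 54 \left(-30\right)\right) + \frac{175 + \left(-14 + 2 \cdot 5\right)}{64 + \left(-14 + 2 \cdot 5\right)}} = \sqrt{\left(-126 - 1620\right) + \frac{175 + \left(-14 + 10\right)}{64 + \left(-14 + 10\right)}} = \sqrt{-1746 + \frac{175 - 4}{64 - 4}} = \sqrt{-1746 + \frac{1}{60} \cdot 171} = \sqrt{-1746 + \frac{57}{20}} = \sqrt{- \frac{34863}{20}} = \frac{i \sqrt{174315}}{10}$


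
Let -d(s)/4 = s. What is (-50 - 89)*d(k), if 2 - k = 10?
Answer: -4448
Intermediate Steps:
k = -8 (k = 2 - 1*10 = 2 - 10 = -8)
d(s) = -4*s
(-50 - 89)*d(k) = (-50 - 89)*(-4*(-8)) = -139*32 = -4448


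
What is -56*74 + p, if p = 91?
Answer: -4053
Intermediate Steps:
-56*74 + p = -56*74 + 91 = -4144 + 91 = -4053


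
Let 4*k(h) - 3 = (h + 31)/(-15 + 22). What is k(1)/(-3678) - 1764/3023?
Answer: -181823995/311320632 ≈ -0.58404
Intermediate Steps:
k(h) = 13/7 + h/28 (k(h) = 3/4 + ((h + 31)/(-15 + 22))/4 = 3/4 + ((31 + h)/7)/4 = 3/4 + ((31 + h)*(1/7))/4 = 3/4 + (31/7 + h/7)/4 = 3/4 + (31/28 + h/28) = 13/7 + h/28)
k(1)/(-3678) - 1764/3023 = (13/7 + (1/28)*1)/(-3678) - 1764/3023 = (13/7 + 1/28)*(-1/3678) - 1764*1/3023 = (53/28)*(-1/3678) - 1764/3023 = -53/102984 - 1764/3023 = -181823995/311320632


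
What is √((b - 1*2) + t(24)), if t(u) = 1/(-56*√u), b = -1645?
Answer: √(-46484928 - 42*√6)/168 ≈ 40.583*I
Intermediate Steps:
t(u) = -1/(56*√u)
√((b - 1*2) + t(24)) = √((-1645 - 1*2) - √6/672) = √((-1645 - 2) - √6/672) = √(-1647 - √6/672)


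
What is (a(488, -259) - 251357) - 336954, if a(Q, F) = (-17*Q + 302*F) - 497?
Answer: -675322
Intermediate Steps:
a(Q, F) = -497 - 17*Q + 302*F
(a(488, -259) - 251357) - 336954 = ((-497 - 17*488 + 302*(-259)) - 251357) - 336954 = ((-497 - 8296 - 78218) - 251357) - 336954 = (-87011 - 251357) - 336954 = -338368 - 336954 = -675322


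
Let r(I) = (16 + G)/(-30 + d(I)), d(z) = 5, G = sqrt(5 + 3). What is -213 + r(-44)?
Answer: -5341/25 - 2*sqrt(2)/25 ≈ -213.75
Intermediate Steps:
G = 2*sqrt(2) (G = sqrt(8) = 2*sqrt(2) ≈ 2.8284)
r(I) = -16/25 - 2*sqrt(2)/25 (r(I) = (16 + 2*sqrt(2))/(-30 + 5) = (16 + 2*sqrt(2))/(-25) = (16 + 2*sqrt(2))*(-1/25) = -16/25 - 2*sqrt(2)/25)
-213 + r(-44) = -213 + (-16/25 - 2*sqrt(2)/25) = -5341/25 - 2*sqrt(2)/25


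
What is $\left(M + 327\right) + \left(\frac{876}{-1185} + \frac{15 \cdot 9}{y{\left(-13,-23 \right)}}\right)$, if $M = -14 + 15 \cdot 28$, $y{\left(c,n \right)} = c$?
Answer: $\frac{3706834}{5135} \approx 721.88$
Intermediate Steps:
$M = 406$ ($M = -14 + 420 = 406$)
$\left(M + 327\right) + \left(\frac{876}{-1185} + \frac{15 \cdot 9}{y{\left(-13,-23 \right)}}\right) = \left(406 + 327\right) + \left(\frac{876}{-1185} + \frac{15 \cdot 9}{-13}\right) = 733 + \left(876 \left(- \frac{1}{1185}\right) + 135 \left(- \frac{1}{13}\right)\right) = 733 - \frac{57121}{5135} = \frac{3706834}{5135}$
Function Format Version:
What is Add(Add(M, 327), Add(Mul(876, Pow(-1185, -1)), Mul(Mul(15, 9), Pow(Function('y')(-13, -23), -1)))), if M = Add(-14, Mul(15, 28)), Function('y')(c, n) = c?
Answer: Rational(3706834, 5135) ≈ 721.88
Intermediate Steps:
M = 406 (M = Add(-14, 420) = 406)
Add(Add(M, 327), Add(Mul(876, Pow(-1185, -1)), Mul(Mul(15, 9), Pow(Function('y')(-13, -23), -1)))) = Add(Add(406, 327), Add(Mul(876, Pow(-1185, -1)), Mul(Mul(15, 9), Pow(-13, -1)))) = Add(733, Add(Mul(876, Rational(-1, 1185)), Mul(135, Rational(-1, 13)))) = Add(733, Add(Rational(-292, 395), Rational(-135, 13))) = Add(733, Rational(-57121, 5135)) = Rational(3706834, 5135)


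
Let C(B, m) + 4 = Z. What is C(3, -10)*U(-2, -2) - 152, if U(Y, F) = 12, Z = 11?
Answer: -68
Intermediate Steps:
C(B, m) = 7 (C(B, m) = -4 + 11 = 7)
C(3, -10)*U(-2, -2) - 152 = 7*12 - 152 = 84 - 152 = -68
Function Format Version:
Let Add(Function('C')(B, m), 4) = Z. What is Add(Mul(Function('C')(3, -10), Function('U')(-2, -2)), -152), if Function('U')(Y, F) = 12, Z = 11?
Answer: -68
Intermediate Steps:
Function('C')(B, m) = 7 (Function('C')(B, m) = Add(-4, 11) = 7)
Add(Mul(Function('C')(3, -10), Function('U')(-2, -2)), -152) = Add(Mul(7, 12), -152) = Add(84, -152) = -68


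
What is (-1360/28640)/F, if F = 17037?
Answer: -17/6099246 ≈ -2.7872e-6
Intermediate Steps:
(-1360/28640)/F = -1360/28640/17037 = -1360*1/28640*(1/17037) = -17/358*1/17037 = -17/6099246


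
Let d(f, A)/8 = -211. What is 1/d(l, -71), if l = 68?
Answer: -1/1688 ≈ -0.00059242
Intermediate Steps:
d(f, A) = -1688 (d(f, A) = 8*(-211) = -1688)
1/d(l, -71) = 1/(-1688) = -1/1688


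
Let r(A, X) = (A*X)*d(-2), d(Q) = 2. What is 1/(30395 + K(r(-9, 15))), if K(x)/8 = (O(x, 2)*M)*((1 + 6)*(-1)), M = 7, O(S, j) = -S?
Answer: -1/75445 ≈ -1.3255e-5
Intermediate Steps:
r(A, X) = 2*A*X (r(A, X) = (A*X)*2 = 2*A*X)
K(x) = 392*x (K(x) = 8*((-x*7)*((1 + 6)*(-1))) = 8*((-7*x)*(7*(-1))) = 8*(-7*x*(-7)) = 8*(49*x) = 392*x)
1/(30395 + K(r(-9, 15))) = 1/(30395 + 392*(2*(-9)*15)) = 1/(30395 + 392*(-270)) = 1/(30395 - 105840) = 1/(-75445) = -1/75445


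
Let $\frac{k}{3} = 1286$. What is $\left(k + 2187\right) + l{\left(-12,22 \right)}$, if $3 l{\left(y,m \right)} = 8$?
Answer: $\frac{18143}{3} \approx 6047.7$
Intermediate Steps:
$l{\left(y,m \right)} = \frac{8}{3}$ ($l{\left(y,m \right)} = \frac{1}{3} \cdot 8 = \frac{8}{3}$)
$k = 3858$ ($k = 3 \cdot 1286 = 3858$)
$\left(k + 2187\right) + l{\left(-12,22 \right)} = \left(3858 + 2187\right) + \frac{8}{3} = 6045 + \frac{8}{3} = \frac{18143}{3}$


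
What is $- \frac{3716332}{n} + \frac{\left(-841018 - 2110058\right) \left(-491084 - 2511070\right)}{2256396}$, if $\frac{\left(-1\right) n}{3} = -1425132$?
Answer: $\frac{247608933758737}{63062091} \approx 3.9264 \cdot 10^{6}$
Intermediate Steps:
$n = 4275396$ ($n = \left(-3\right) \left(-1425132\right) = 4275396$)
$- \frac{3716332}{n} + \frac{\left(-841018 - 2110058\right) \left(-491084 - 2511070\right)}{2256396} = - \frac{3716332}{4275396} + \frac{\left(-841018 - 2110058\right) \left(-491084 - 2511070\right)}{2256396} = \left(-3716332\right) \frac{1}{4275396} + \left(-2951076\right) \left(-3002154\right) \frac{1}{2256396} = - \frac{929083}{1068849} + 8859584617704 \cdot \frac{1}{2256396} = - \frac{929083}{1068849} + \frac{231659466}{59} = \frac{247608933758737}{63062091}$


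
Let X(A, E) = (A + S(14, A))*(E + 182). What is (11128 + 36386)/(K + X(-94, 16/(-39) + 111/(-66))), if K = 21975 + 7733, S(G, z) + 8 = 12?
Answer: 6794502/1932829 ≈ 3.5153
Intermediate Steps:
S(G, z) = 4 (S(G, z) = -8 + 12 = 4)
K = 29708
X(A, E) = (4 + A)*(182 + E) (X(A, E) = (A + 4)*(E + 182) = (4 + A)*(182 + E))
(11128 + 36386)/(K + X(-94, 16/(-39) + 111/(-66))) = (11128 + 36386)/(29708 + (728 + 4*(16/(-39) + 111/(-66)) + 182*(-94) - 94*(16/(-39) + 111/(-66)))) = 47514/(29708 + (728 + 4*(16*(-1/39) + 111*(-1/66)) - 17108 - 94*(16*(-1/39) + 111*(-1/66)))) = 47514/(29708 + (728 + 4*(-16/39 - 37/22) - 17108 - 94*(-16/39 - 37/22))) = 47514/(29708 + (728 + 4*(-1795/858) - 17108 - 94*(-1795/858))) = 47514/(29708 + (728 - 3590/429 - 17108 + 84365/429)) = 47514/(29708 - 2315415/143) = 47514/(1932829/143) = 47514*(143/1932829) = 6794502/1932829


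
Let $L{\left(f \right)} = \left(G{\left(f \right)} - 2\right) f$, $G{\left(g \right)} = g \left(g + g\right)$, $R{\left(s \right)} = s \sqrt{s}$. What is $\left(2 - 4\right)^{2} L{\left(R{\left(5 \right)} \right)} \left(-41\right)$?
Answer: $- 203360 \sqrt{5} \approx -4.5473 \cdot 10^{5}$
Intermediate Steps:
$R{\left(s \right)} = s^{\frac{3}{2}}$
$G{\left(g \right)} = 2 g^{2}$ ($G{\left(g \right)} = g 2 g = 2 g^{2}$)
$L{\left(f \right)} = f \left(-2 + 2 f^{2}\right)$ ($L{\left(f \right)} = \left(2 f^{2} - 2\right) f = \left(-2 + 2 f^{2}\right) f = f \left(-2 + 2 f^{2}\right)$)
$\left(2 - 4\right)^{2} L{\left(R{\left(5 \right)} \right)} \left(-41\right) = \left(2 - 4\right)^{2} \cdot 2 \cdot 5^{\frac{3}{2}} \left(-1 + \left(5^{\frac{3}{2}}\right)^{2}\right) \left(-41\right) = \left(-2\right)^{2} \cdot 2 \cdot 5 \sqrt{5} \left(-1 + \left(5 \sqrt{5}\right)^{2}\right) \left(-41\right) = 4 \cdot 2 \cdot 5 \sqrt{5} \left(-1 + 125\right) \left(-41\right) = 4 \cdot 2 \cdot 5 \sqrt{5} \cdot 124 \left(-41\right) = 4 \cdot 1240 \sqrt{5} \left(-41\right) = 4960 \sqrt{5} \left(-41\right) = - 203360 \sqrt{5}$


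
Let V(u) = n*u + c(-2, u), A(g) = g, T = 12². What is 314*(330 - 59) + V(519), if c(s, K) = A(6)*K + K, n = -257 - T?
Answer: -119392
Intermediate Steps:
T = 144
n = -401 (n = -257 - 1*144 = -257 - 144 = -401)
c(s, K) = 7*K (c(s, K) = 6*K + K = 7*K)
V(u) = -394*u (V(u) = -401*u + 7*u = -394*u)
314*(330 - 59) + V(519) = 314*(330 - 59) - 394*519 = 314*271 - 204486 = 85094 - 204486 = -119392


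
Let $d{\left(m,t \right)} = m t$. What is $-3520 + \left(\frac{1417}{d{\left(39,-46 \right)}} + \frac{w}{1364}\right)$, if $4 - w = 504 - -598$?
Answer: $- \frac{82859605}{23529} \approx -3521.6$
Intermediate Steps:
$w = -1098$ ($w = 4 - \left(504 - -598\right) = 4 - \left(504 + 598\right) = 4 - 1102 = -1098$)
$-3520 + \left(\frac{1417}{d{\left(39,-46 \right)}} + \frac{w}{1364}\right) = -3520 + \left(\frac{1417}{39 \left(-46\right)} - \frac{1098}{1364}\right) = -3520 + \left(\frac{1417}{-1794} - \frac{549}{682}\right) = -3520 + \left(1417 \left(- \frac{1}{1794}\right) - \frac{549}{682}\right) = -3520 - \frac{37525}{23529} = - \frac{82859605}{23529}$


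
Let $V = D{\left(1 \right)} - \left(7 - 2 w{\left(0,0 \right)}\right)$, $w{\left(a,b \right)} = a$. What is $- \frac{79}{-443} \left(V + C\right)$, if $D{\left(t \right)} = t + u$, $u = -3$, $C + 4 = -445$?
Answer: $- \frac{36182}{443} \approx -81.675$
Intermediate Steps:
$C = -449$ ($C = -4 - 445 = -449$)
$D{\left(t \right)} = -3 + t$ ($D{\left(t \right)} = t - 3 = -3 + t$)
$V = -9$ ($V = \left(-3 + 1\right) - \left(7 - 0\right) = -2 - \left(7 + 0\right) = -2 - 7 = -9$)
$- \frac{79}{-443} \left(V + C\right) = - \frac{79}{-443} \left(-9 - 449\right) = \left(-79\right) \left(- \frac{1}{443}\right) \left(-458\right) = \frac{79}{443} \left(-458\right) = - \frac{36182}{443}$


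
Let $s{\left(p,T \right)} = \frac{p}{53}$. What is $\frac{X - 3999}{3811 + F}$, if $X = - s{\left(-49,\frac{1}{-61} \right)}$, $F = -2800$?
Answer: $- \frac{211898}{53583} \approx -3.9546$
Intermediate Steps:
$s{\left(p,T \right)} = \frac{p}{53}$ ($s{\left(p,T \right)} = p \frac{1}{53} = \frac{p}{53}$)
$X = \frac{49}{53}$ ($X = - \frac{-49}{53} = \left(-1\right) \left(- \frac{49}{53}\right) = \frac{49}{53} \approx 0.92453$)
$\frac{X - 3999}{3811 + F} = \frac{\frac{49}{53} - 3999}{3811 - 2800} = - \frac{211898}{53 \cdot 1011} = \left(- \frac{211898}{53}\right) \frac{1}{1011} = - \frac{211898}{53583}$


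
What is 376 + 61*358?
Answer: 22214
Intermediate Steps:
376 + 61*358 = 376 + 21838 = 22214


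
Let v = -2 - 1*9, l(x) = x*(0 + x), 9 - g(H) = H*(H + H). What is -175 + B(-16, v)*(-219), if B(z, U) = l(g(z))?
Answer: -55409146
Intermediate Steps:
g(H) = 9 - 2*H**2 (g(H) = 9 - H*(H + H) = 9 - H*2*H = 9 - 2*H**2)
l(x) = x**2 (l(x) = x*x = x**2)
v = -11 (v = -2 - 9 = -11)
B(z, U) = (9 - 2*z**2)**2
-175 + B(-16, v)*(-219) = -175 + (-9 + 2*(-16)**2)**2*(-219) = -175 + (-9 + 2*256)**2*(-219) = -175 + (-9 + 512)**2*(-219) = -175 + 503**2*(-219) = -175 + 253009*(-219) = -175 - 55408971 = -55409146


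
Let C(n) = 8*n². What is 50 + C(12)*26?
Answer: 30002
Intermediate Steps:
50 + C(12)*26 = 50 + (8*12²)*26 = 50 + (8*144)*26 = 50 + 1152*26 = 50 + 29952 = 30002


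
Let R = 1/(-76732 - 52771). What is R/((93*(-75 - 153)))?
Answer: 1/2745981612 ≈ 3.6417e-10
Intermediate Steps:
R = -1/129503 (R = 1/(-129503) = -1/129503 ≈ -7.7218e-6)
R/((93*(-75 - 153))) = -1/(93*(-75 - 153))/129503 = -1/(129503*(93*(-228))) = -1/129503/(-21204) = -1/129503*(-1/21204) = 1/2745981612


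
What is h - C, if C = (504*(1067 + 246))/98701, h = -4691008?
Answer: -463007842360/98701 ≈ -4.6910e+6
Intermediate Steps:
C = 661752/98701 (C = (504*1313)*(1/98701) = 661752*(1/98701) = 661752/98701 ≈ 6.7046)
h - C = -4691008 - 1*661752/98701 = -4691008 - 661752/98701 = -463007842360/98701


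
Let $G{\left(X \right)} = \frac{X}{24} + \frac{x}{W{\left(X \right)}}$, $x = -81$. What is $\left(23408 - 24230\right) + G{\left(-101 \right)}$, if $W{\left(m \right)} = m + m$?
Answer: $- \frac{2001757}{2424} \approx -825.81$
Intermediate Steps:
$W{\left(m \right)} = 2 m$
$G{\left(X \right)} = - \frac{81}{2 X} + \frac{X}{24}$ ($G{\left(X \right)} = \frac{X}{24} - \frac{81}{2 X} = - \frac{81}{2 X} + \frac{X}{24}$)
$\left(23408 - 24230\right) + G{\left(-101 \right)} = \left(23408 - 24230\right) + \frac{-972 + \left(-101\right)^{2}}{24 \left(-101\right)} = -822 + \frac{1}{24} \left(- \frac{1}{101}\right) \left(-972 + 10201\right) = -822 + \frac{1}{24} \left(- \frac{1}{101}\right) 9229 = -822 - \frac{9229}{2424} = - \frac{2001757}{2424}$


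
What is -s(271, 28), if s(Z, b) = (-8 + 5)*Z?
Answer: 813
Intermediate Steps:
s(Z, b) = -3*Z
-s(271, 28) = -(-3)*271 = -1*(-813) = 813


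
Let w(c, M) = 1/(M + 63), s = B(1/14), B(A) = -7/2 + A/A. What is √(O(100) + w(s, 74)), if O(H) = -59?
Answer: 3*I*√123026/137 ≈ 7.6807*I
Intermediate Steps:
B(A) = -5/2 (B(A) = -7*½ + 1 = -7/2 + 1 = -5/2)
s = -5/2 ≈ -2.5000
w(c, M) = 1/(63 + M)
√(O(100) + w(s, 74)) = √(-59 + 1/(63 + 74)) = √(-59 + 1/137) = √(-8082/137) = 3*I*√123026/137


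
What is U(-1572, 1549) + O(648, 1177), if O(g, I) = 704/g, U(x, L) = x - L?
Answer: -252713/81 ≈ -3119.9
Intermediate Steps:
U(-1572, 1549) + O(648, 1177) = (-1572 - 1*1549) + 704/648 = (-1572 - 1549) + 704*(1/648) = -3121 + 88/81 = -252713/81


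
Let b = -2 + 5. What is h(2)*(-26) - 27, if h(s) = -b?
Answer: 51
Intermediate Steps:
b = 3
h(s) = -3 (h(s) = -1*3 = -3)
h(2)*(-26) - 27 = -3*(-26) - 27 = 78 - 27 = 51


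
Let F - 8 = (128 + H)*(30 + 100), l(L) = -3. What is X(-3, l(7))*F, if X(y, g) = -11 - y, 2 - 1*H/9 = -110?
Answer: -1181504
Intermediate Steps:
H = 1008 (H = 18 - 9*(-110) = 18 + 990 = 1008)
F = 147688 (F = 8 + (128 + 1008)*(30 + 100) = 8 + 1136*130 = 8 + 147680 = 147688)
X(-3, l(7))*F = (-11 - 1*(-3))*147688 = (-11 + 3)*147688 = -8*147688 = -1181504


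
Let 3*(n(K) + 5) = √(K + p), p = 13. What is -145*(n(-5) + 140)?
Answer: -19575 - 290*√2/3 ≈ -19712.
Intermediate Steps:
n(K) = -5 + √(13 + K)/3 (n(K) = -5 + √(K + 13)/3 = -5 + √(13 + K)/3)
-145*(n(-5) + 140) = -145*((-5 + √(13 - 5)/3) + 140) = -145*((-5 + √8/3) + 140) = -145*((-5 + (2*√2)/3) + 140) = -145*((-5 + 2*√2/3) + 140) = -145*(135 + 2*√2/3) = -19575 - 290*√2/3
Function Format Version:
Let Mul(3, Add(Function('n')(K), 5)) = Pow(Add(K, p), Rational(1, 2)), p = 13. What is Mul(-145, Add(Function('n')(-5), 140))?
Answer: Add(-19575, Mul(Rational(-290, 3), Pow(2, Rational(1, 2)))) ≈ -19712.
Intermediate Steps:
Function('n')(K) = Add(-5, Mul(Rational(1, 3), Pow(Add(13, K), Rational(1, 2)))) (Function('n')(K) = Add(-5, Mul(Rational(1, 3), Pow(Add(K, 13), Rational(1, 2)))) = Add(-5, Mul(Rational(1, 3), Pow(Add(13, K), Rational(1, 2)))))
Mul(-145, Add(Function('n')(-5), 140)) = Mul(-145, Add(Add(-5, Mul(Rational(1, 3), Pow(Add(13, -5), Rational(1, 2)))), 140)) = Mul(-145, Add(Add(-5, Mul(Rational(1, 3), Pow(8, Rational(1, 2)))), 140)) = Mul(-145, Add(Add(-5, Mul(Rational(1, 3), Mul(2, Pow(2, Rational(1, 2))))), 140)) = Mul(-145, Add(Add(-5, Mul(Rational(2, 3), Pow(2, Rational(1, 2)))), 140)) = Mul(-145, Add(135, Mul(Rational(2, 3), Pow(2, Rational(1, 2))))) = Add(-19575, Mul(Rational(-290, 3), Pow(2, Rational(1, 2))))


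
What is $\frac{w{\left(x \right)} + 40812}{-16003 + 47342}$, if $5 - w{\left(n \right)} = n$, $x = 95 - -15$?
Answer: $\frac{40707}{31339} \approx 1.2989$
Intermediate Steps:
$x = 110$ ($x = 95 + 15 = 110$)
$w{\left(n \right)} = 5 - n$
$\frac{w{\left(x \right)} + 40812}{-16003 + 47342} = \frac{\left(5 - 110\right) + 40812}{-16003 + 47342} = \frac{\left(5 - 110\right) + 40812}{31339} = \left(-105 + 40812\right) \frac{1}{31339} = 40707 \cdot \frac{1}{31339} = \frac{40707}{31339}$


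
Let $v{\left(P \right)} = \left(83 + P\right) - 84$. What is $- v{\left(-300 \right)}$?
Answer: $301$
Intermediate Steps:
$v{\left(P \right)} = -1 + P$
$- v{\left(-300 \right)} = - (-1 - 300) = \left(-1\right) \left(-301\right) = 301$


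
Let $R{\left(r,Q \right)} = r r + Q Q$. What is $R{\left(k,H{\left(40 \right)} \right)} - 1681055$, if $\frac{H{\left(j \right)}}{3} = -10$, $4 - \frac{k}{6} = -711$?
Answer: $16723945$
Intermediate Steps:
$k = 4290$ ($k = 24 - -4266 = 24 + 4266 = 4290$)
$H{\left(j \right)} = -30$ ($H{\left(j \right)} = 3 \left(-10\right) = -30$)
$R{\left(r,Q \right)} = Q^{2} + r^{2}$ ($R{\left(r,Q \right)} = r^{2} + Q^{2} = Q^{2} + r^{2}$)
$R{\left(k,H{\left(40 \right)} \right)} - 1681055 = \left(\left(-30\right)^{2} + 4290^{2}\right) - 1681055 = \left(900 + 18404100\right) - 1681055 = 18405000 - 1681055 = 16723945$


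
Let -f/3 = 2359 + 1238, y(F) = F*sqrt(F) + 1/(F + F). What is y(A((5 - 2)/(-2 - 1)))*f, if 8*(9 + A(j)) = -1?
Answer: 43164/73 + 787743*I*sqrt(146)/32 ≈ 591.29 + 2.9745e+5*I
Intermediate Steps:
A(j) = -73/8 (A(j) = -9 + (1/8)*(-1) = -9 - 1/8 = -73/8)
y(F) = F**(3/2) + 1/(2*F)
f = -10791 (f = -3*(2359 + 1238) = -3*3597 = -10791)
y(A((5 - 2)/(-2 - 1)))*f = ((1/2 + (-73/8)**(5/2))/(-73/8))*(-10791) = -8*(1/2 + 5329*I*sqrt(146)/256)/73*(-10791) = (-4/73 - 73*I*sqrt(146)/32)*(-10791) = 43164/73 + 787743*I*sqrt(146)/32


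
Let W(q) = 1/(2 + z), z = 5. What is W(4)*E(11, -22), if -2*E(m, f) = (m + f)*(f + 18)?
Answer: -22/7 ≈ -3.1429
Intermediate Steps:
W(q) = 1/7 (W(q) = 1/(2 + 5) = 1/7)
E(m, f) = -(18 + f)*(f + m)/2 (E(m, f) = -(m + f)*(f + 18)/2 = -(f + m)*(18 + f)/2 = -(18 + f)*(f + m)/2)
W(4)*E(11, -22) = (-9*(-22) - 9*11 - 1/2*(-22)**2 - 1/2*(-22)*11)/7 = (198 - 99 - 1/2*484 + 121)/7 = (198 - 99 - 242 + 121)/7 = (1/7)*(-22) = -22/7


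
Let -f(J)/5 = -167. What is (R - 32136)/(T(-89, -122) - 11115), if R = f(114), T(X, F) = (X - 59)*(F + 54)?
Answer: 31301/1051 ≈ 29.782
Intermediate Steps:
T(X, F) = (-59 + X)*(54 + F)
f(J) = 835 (f(J) = -5*(-167) = 835)
R = 835
(R - 32136)/(T(-89, -122) - 11115) = (835 - 32136)/((-3186 - 59*(-122) + 54*(-89) - 122*(-89)) - 11115) = -31301/((-3186 + 7198 - 4806 + 10858) - 11115) = -31301/(10064 - 11115) = -31301/(-1051) = -31301*(-1/1051) = 31301/1051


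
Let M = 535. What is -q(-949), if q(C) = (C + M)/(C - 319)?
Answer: -207/634 ≈ -0.32650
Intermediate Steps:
q(C) = (535 + C)/(-319 + C) (q(C) = (C + 535)/(C - 319) = (535 + C)/(-319 + C))
-q(-949) = -(535 - 949)/(-319 - 949) = -(-414)/(-1268) = -(-1)*(-414)/1268 = -1*207/634 = -207/634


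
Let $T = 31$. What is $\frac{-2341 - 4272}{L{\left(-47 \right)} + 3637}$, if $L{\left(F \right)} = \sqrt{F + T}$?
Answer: $- \frac{1414793}{778105} + \frac{1556 i}{778105} \approx -1.8183 + 0.0019997 i$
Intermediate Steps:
$L{\left(F \right)} = \sqrt{31 + F}$ ($L{\left(F \right)} = \sqrt{F + 31} = \sqrt{31 + F}$)
$\frac{-2341 - 4272}{L{\left(-47 \right)} + 3637} = \frac{-2341 - 4272}{\sqrt{31 - 47} + 3637} = - \frac{6613}{\sqrt{-16} + 3637} = - \frac{6613}{4 i + 3637} = - \frac{6613}{3637 + 4 i} = - 6613 \frac{3637 - 4 i}{13227785} = - \frac{389 \left(3637 - 4 i\right)}{778105}$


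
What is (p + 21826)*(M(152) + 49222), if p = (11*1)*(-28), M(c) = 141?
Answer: 1062193034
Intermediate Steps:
p = -308 (p = 11*(-28) = -308)
(p + 21826)*(M(152) + 49222) = (-308 + 21826)*(141 + 49222) = 21518*49363 = 1062193034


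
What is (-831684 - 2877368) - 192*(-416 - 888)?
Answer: -3458684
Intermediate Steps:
(-831684 - 2877368) - 192*(-416 - 888) = -3709052 - 192*(-1304) = -3709052 + 250368 = -3458684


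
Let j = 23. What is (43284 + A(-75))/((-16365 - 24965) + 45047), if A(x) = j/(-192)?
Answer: 1187215/101952 ≈ 11.645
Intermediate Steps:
A(x) = -23/192 (A(x) = 23/(-192) = 23*(-1/192) = -23/192)
(43284 + A(-75))/((-16365 - 24965) + 45047) = (43284 - 23/192)/((-16365 - 24965) + 45047) = 8310505/(192*(-41330 + 45047)) = (8310505/192)/3717 = (8310505/192)*(1/3717) = 1187215/101952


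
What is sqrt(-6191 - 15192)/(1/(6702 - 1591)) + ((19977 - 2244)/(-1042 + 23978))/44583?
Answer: 5911/340851896 + 5111*I*sqrt(21383) ≈ 1.7342e-5 + 7.4738e+5*I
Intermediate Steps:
sqrt(-6191 - 15192)/(1/(6702 - 1591)) + ((19977 - 2244)/(-1042 + 23978))/44583 = sqrt(-21383)/(1/5111) + (17733/22936)*(1/44583) = (I*sqrt(21383))/(1/5111) + (17733*(1/22936))*(1/44583) = (I*sqrt(21383))*5111 + (17733/22936)*(1/44583) = 5111*I*sqrt(21383) + 5911/340851896 = 5911/340851896 + 5111*I*sqrt(21383)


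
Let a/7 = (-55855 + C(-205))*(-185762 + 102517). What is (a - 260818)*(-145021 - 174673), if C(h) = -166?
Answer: -10436096114083718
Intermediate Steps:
a = 32644277015 (a = 7*((-55855 - 166)*(-185762 + 102517)) = 7*(-56021*(-83245)) = 7*4663468145 = 32644277015)
(a - 260818)*(-145021 - 174673) = (32644277015 - 260818)*(-145021 - 174673) = 32644016197*(-319694) = -10436096114083718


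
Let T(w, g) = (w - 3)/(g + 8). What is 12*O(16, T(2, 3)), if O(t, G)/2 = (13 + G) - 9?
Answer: 1032/11 ≈ 93.818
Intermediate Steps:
T(w, g) = (-3 + w)/(8 + g)
O(t, G) = 8 + 2*G (O(t, G) = 2*((13 + G) - 9) = 2*(4 + G) = 8 + 2*G)
12*O(16, T(2, 3)) = 12*(8 + 2*((-3 + 2)/(8 + 3))) = 12*(8 + 2*(-1/11)) = 12*(8 - 2/11) = 12*(86/11) = 1032/11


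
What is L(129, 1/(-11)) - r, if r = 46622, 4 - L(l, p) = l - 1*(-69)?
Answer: -46816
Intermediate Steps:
L(l, p) = -65 - l (L(l, p) = 4 - (l - 1*(-69)) = 4 - (l + 69) = 4 - (69 + l) = 4 + (-69 - l) = -65 - l)
L(129, 1/(-11)) - r = (-65 - 1*129) - 1*46622 = (-65 - 129) - 46622 = -194 - 46622 = -46816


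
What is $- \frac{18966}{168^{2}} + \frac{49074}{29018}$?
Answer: $\frac{69559099}{68250336} \approx 1.0192$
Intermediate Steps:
$- \frac{18966}{168^{2}} + \frac{49074}{29018} = - \frac{18966}{28224} + 49074 \cdot \frac{1}{29018} = \left(-18966\right) \frac{1}{28224} + \frac{24537}{14509} = - \frac{3161}{4704} + \frac{24537}{14509} = \frac{69559099}{68250336}$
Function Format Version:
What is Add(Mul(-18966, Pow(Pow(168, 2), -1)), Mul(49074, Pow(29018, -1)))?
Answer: Rational(69559099, 68250336) ≈ 1.0192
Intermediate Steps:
Add(Mul(-18966, Pow(Pow(168, 2), -1)), Mul(49074, Pow(29018, -1))) = Add(Mul(-18966, Pow(28224, -1)), Mul(49074, Rational(1, 29018))) = Add(Mul(-18966, Rational(1, 28224)), Rational(24537, 14509)) = Add(Rational(-3161, 4704), Rational(24537, 14509)) = Rational(69559099, 68250336)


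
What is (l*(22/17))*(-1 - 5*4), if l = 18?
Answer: -8316/17 ≈ -489.18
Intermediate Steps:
(l*(22/17))*(-1 - 5*4) = (18*(22/17))*(-1 - 5*4) = (18*(22*(1/17)))*(-1 - 20) = (18*(22/17))*(-21) = (396/17)*(-21) = -8316/17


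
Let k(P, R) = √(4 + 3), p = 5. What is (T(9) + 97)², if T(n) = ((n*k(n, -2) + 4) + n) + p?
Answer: 13792 + 2070*√7 ≈ 19269.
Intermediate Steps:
k(P, R) = √7
T(n) = 9 + n + n*√7 (T(n) = ((n*√7 + 4) + n) + 5 = ((4 + n*√7) + n) + 5 = (4 + n + n*√7) + 5 = 9 + n + n*√7)
(T(9) + 97)² = ((9 + 9 + 9*√7) + 97)² = ((18 + 9*√7) + 97)² = (115 + 9*√7)²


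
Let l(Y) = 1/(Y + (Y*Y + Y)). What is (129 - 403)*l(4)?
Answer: -137/12 ≈ -11.417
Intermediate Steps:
l(Y) = 1/(Y² + 2*Y) (l(Y) = 1/(Y + (Y² + Y)) = 1/(Y + (Y + Y²)) = 1/(Y² + 2*Y))
(129 - 403)*l(4) = (129 - 403)*(1/(4*(2 + 4))) = -137/(2*6) = -274*1/24 = -137/12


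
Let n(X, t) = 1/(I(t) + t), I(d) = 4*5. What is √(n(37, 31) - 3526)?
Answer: 5*I*√366843/51 ≈ 59.38*I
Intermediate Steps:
I(d) = 20
n(X, t) = 1/(20 + t)
√(n(37, 31) - 3526) = √(1/(20 + 31) - 3526) = √(1/51 - 3526) = √(-179825/51) = 5*I*√366843/51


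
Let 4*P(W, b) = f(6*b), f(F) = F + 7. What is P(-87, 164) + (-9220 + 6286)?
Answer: -10745/4 ≈ -2686.3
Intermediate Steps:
f(F) = 7 + F
P(W, b) = 7/4 + 3*b/2 (P(W, b) = (7 + 6*b)/4 = 7/4 + 3*b/2)
P(-87, 164) + (-9220 + 6286) = (7/4 + (3/2)*164) + (-9220 + 6286) = (7/4 + 246) - 2934 = 991/4 - 2934 = -10745/4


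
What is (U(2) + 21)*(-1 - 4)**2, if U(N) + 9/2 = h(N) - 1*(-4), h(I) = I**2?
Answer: 1225/2 ≈ 612.50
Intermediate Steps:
U(N) = -1/2 + N**2 (U(N) = -9/2 + (N**2 - 1*(-4)) = -9/2 + (N**2 + 4) = -9/2 + (4 + N**2) = -1/2 + N**2)
(U(2) + 21)*(-1 - 4)**2 = ((-1/2 + 2**2) + 21)*(-1 - 4)**2 = ((-1/2 + 4) + 21)*(-5)**2 = (7/2 + 21)*25 = (49/2)*25 = 1225/2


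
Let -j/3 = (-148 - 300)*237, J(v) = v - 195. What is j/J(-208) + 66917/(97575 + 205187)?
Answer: -96411206785/122013086 ≈ -790.17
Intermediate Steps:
J(v) = -195 + v
j = 318528 (j = -3*(-148 - 300)*237 = -(-1344)*237 = -3*(-106176) = 318528)
j/J(-208) + 66917/(97575 + 205187) = 318528/(-195 - 208) + 66917/(97575 + 205187) = 318528/(-403) + 66917/302762 = 318528*(-1/403) + 66917*(1/302762) = -318528/403 + 66917/302762 = -96411206785/122013086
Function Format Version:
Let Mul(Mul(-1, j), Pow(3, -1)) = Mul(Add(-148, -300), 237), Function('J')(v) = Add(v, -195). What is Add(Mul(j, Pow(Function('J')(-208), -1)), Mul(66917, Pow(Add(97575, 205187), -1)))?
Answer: Rational(-96411206785, 122013086) ≈ -790.17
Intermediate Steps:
Function('J')(v) = Add(-195, v)
j = 318528 (j = Mul(-3, Mul(Add(-148, -300), 237)) = Mul(-3, Mul(-448, 237)) = Mul(-3, -106176) = 318528)
Add(Mul(j, Pow(Function('J')(-208), -1)), Mul(66917, Pow(Add(97575, 205187), -1))) = Add(Mul(318528, Pow(Add(-195, -208), -1)), Mul(66917, Pow(Add(97575, 205187), -1))) = Add(Mul(318528, Pow(-403, -1)), Mul(66917, Pow(302762, -1))) = Add(Mul(318528, Rational(-1, 403)), Mul(66917, Rational(1, 302762))) = Add(Rational(-318528, 403), Rational(66917, 302762)) = Rational(-96411206785, 122013086)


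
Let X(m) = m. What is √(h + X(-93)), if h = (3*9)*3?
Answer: 2*I*√3 ≈ 3.4641*I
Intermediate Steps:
h = 81 (h = 27*3 = 81)
√(h + X(-93)) = √(81 - 93) = √(-12) = 2*I*√3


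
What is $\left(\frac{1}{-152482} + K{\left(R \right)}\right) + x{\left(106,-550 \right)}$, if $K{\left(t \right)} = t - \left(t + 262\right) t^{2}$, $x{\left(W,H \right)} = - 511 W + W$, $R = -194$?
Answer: $- \frac{398512011965}{152482} \approx -2.6135 \cdot 10^{6}$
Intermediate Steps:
$x{\left(W,H \right)} = - 510 W$
$K{\left(t \right)} = t - t^{2} \left(262 + t\right)$ ($K{\left(t \right)} = t - \left(262 + t\right) t^{2} = t - t^{2} \left(262 + t\right)$)
$\left(\frac{1}{-152482} + K{\left(R \right)}\right) + x{\left(106,-550 \right)} = \left(\frac{1}{-152482} - 194 \left(1 - \left(-194\right)^{2} - -50828\right)\right) - 54060 = \left(- \frac{1}{152482} - 194 \left(1 - 37636 + 50828\right)\right) - 54060 = \left(- \frac{1}{152482} - 2559442\right) - 54060 = - \frac{390268835045}{152482} - 54060 = - \frac{398512011965}{152482}$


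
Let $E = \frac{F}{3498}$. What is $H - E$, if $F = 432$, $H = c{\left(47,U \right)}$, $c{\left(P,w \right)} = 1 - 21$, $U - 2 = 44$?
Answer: $- \frac{11732}{583} \approx -20.124$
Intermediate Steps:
$U = 46$ ($U = 2 + 44 = 46$)
$c{\left(P,w \right)} = -20$
$H = -20$
$E = \frac{72}{583}$ ($E = \frac{432}{3498} = 432 \cdot \frac{1}{3498} = \frac{72}{583} \approx 0.1235$)
$H - E = -20 - \frac{72}{583} = - \frac{11732}{583}$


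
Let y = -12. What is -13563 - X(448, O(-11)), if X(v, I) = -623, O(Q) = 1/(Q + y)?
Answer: -12940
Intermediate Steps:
O(Q) = 1/(-12 + Q) (O(Q) = 1/(Q - 12) = 1/(-12 + Q))
-13563 - X(448, O(-11)) = -13563 - 1*(-623) = -13563 + 623 = -12940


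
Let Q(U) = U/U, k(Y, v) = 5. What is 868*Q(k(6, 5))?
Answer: 868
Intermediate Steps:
Q(U) = 1
868*Q(k(6, 5)) = 868*1 = 868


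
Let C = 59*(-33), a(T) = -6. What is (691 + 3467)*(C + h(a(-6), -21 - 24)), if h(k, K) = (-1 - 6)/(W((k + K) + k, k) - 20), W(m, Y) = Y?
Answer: -105228585/13 ≈ -8.0945e+6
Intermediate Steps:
h(k, K) = -7/(-20 + k) (h(k, K) = (-1 - 6)/(k - 20) = -7/(-20 + k))
C = -1947
(691 + 3467)*(C + h(a(-6), -21 - 24)) = (691 + 3467)*(-1947 - 7/(-20 - 6)) = 4158*(-1947 - 7/(-26)) = 4158*(-1947 - 7*(-1/26)) = 4158*(-1947 + 7/26) = 4158*(-50615/26) = -105228585/13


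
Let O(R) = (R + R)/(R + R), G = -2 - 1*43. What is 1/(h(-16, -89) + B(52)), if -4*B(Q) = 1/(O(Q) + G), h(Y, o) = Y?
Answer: -176/2815 ≈ -0.062522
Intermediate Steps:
G = -45 (G = -2 - 43 = -45)
O(R) = 1 (O(R) = (2*R)/((2*R)) = (2*R)*(1/(2*R)) = 1)
B(Q) = 1/176 (B(Q) = -1/(4*(1 - 45)) = -¼/(-44) = -¼*(-1/44) = 1/176)
1/(h(-16, -89) + B(52)) = 1/(-16 + 1/176) = 1/(-2815/176) = -176/2815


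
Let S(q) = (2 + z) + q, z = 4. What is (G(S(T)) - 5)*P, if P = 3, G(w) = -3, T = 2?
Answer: -24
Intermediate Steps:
S(q) = 6 + q (S(q) = (2 + 4) + q = 6 + q)
(G(S(T)) - 5)*P = (-3 - 5)*3 = -8*3 = -24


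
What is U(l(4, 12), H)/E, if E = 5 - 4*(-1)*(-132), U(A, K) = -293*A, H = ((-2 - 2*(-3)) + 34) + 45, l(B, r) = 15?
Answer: 4395/523 ≈ 8.4034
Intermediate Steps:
H = 83 (H = ((-2 + 6) + 34) + 45 = (4 + 34) + 45 = 38 + 45 = 83)
E = -523 (E = 5 + 4*(-132) = 5 - 528 = -523)
U(l(4, 12), H)/E = -293*15/(-523) = -4395*(-1/523) = 4395/523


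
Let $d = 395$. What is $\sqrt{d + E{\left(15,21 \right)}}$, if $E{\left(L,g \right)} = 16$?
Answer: $\sqrt{411} \approx 20.273$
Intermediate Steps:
$\sqrt{d + E{\left(15,21 \right)}} = \sqrt{395 + 16} = \sqrt{411}$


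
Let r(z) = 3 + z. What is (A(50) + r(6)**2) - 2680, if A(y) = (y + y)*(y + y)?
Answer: 7401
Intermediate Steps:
A(y) = 4*y**2 (A(y) = (2*y)*(2*y) = 4*y**2)
(A(50) + r(6)**2) - 2680 = (4*50**2 + (3 + 6)**2) - 2680 = (4*2500 + 9**2) - 2680 = (10000 + 81) - 2680 = 10081 - 2680 = 7401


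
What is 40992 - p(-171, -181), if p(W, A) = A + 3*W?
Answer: 41686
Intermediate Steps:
40992 - p(-171, -181) = 40992 - (-181 + 3*(-171)) = 40992 - (-181 - 513) = 40992 - 1*(-694) = 40992 + 694 = 41686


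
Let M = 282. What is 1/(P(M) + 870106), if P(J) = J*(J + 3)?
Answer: 1/950476 ≈ 1.0521e-6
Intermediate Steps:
P(J) = J*(3 + J)
1/(P(M) + 870106) = 1/(282*(3 + 282) + 870106) = 1/(282*285 + 870106) = 1/(80370 + 870106) = 1/950476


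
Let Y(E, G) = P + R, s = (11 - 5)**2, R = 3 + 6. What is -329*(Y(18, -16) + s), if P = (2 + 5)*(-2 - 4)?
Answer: -987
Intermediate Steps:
R = 9
P = -42 (P = 7*(-6) = -42)
s = 36 (s = 6**2 = 36)
Y(E, G) = -33 (Y(E, G) = -42 + 9 = -33)
-329*(Y(18, -16) + s) = -329*(-33 + 36) = -329*3 = -987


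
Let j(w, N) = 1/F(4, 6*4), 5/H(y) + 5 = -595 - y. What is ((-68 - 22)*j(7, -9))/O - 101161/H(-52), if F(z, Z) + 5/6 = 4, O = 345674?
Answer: 182047195436534/16419515 ≈ 1.1087e+7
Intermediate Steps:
F(z, Z) = 19/6 (F(z, Z) = -5/6 + 4 = 19/6)
H(y) = 5/(-600 - y) (H(y) = 5/(-5 + (-595 - y)) = 5/(-600 - y))
j(w, N) = 6/19 (j(w, N) = 1/(19/6) = 6/19)
((-68 - 22)*j(7, -9))/O - 101161/H(-52) = ((-68 - 22)*(6/19))/345674 - 101161/((-5/(600 - 52))) = -90*6/19*(1/345674) - 101161/((-5/548)) = -540/19*1/345674 - 101161/((-5*1/548)) = -270/3283903 - 101161/(-5/548) = -270/3283903 - 101161*(-548/5) = -270/3283903 + 55436228/5 = 182047195436534/16419515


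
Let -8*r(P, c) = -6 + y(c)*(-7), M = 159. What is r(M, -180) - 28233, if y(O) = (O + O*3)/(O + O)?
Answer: -56461/2 ≈ -28231.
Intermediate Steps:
y(O) = 2 (y(O) = (O + 3*O)/((2*O)) = (4*O)*(1/(2*O)) = 2)
r(P, c) = 5/2 (r(P, c) = -(-6 + 2*(-7))/8 = -(-6 - 14)/8 = -1/8*(-20) = 5/2)
r(M, -180) - 28233 = 5/2 - 28233 = -56461/2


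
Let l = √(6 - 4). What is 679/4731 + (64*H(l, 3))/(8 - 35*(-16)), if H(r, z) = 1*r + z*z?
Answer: 388841/335901 + 8*√2/71 ≈ 1.3170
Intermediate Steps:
l = √2 ≈ 1.4142
H(r, z) = r + z²
679/4731 + (64*H(l, 3))/(8 - 35*(-16)) = 679/4731 + (64*(√2 + 3²))/(8 - 35*(-16)) = 679*(1/4731) + (64*(√2 + 9))/(8 + 560) = 679/4731 + (64*(9 + √2))/568 = 679/4731 + (576 + 64*√2)*(1/568) = 679/4731 + (72/71 + 8*√2/71) = 388841/335901 + 8*√2/71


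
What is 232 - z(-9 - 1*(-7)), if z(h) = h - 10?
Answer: 244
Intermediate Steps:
z(h) = -10 + h
232 - z(-9 - 1*(-7)) = 232 - (-10 + (-9 - 1*(-7))) = 232 - (-10 + (-9 + 7)) = 232 - (-10 - 2) = 232 - 1*(-12) = 232 + 12 = 244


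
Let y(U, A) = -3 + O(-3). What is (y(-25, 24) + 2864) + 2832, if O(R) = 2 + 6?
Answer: 5701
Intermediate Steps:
O(R) = 8
y(U, A) = 5 (y(U, A) = -3 + 8 = 5)
(y(-25, 24) + 2864) + 2832 = (5 + 2864) + 2832 = 2869 + 2832 = 5701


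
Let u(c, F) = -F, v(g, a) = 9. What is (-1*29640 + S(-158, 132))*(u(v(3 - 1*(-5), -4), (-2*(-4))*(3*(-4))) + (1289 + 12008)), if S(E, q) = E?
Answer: -399084614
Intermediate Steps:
(-1*29640 + S(-158, 132))*(u(v(3 - 1*(-5), -4), (-2*(-4))*(3*(-4))) + (1289 + 12008)) = (-1*29640 - 158)*(-(-2*(-4))*3*(-4) + (1289 + 12008)) = (-29640 - 158)*(-8*(-12) + 13297) = -29798*(-1*(-96) + 13297) = -29798*(96 + 13297) = -29798*13393 = -399084614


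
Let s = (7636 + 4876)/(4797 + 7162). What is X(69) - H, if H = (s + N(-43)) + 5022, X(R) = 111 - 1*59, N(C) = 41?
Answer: -59939061/11959 ≈ -5012.0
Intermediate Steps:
X(R) = 52 (X(R) = 111 - 59 = 52)
s = 12512/11959 ≈ 1.0462
H = 60560929/11959 (H = (12512/11959 + 41) + 5022 = 502831/11959 + 5022 = 60560929/11959 ≈ 5064.0)
X(69) - H = 52 - 1*60560929/11959 = 52 - 60560929/11959 = -59939061/11959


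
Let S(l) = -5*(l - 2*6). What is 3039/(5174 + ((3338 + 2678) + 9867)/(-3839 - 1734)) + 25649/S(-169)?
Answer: 251500427522/8693677065 ≈ 28.929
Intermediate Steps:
S(l) = 60 - 5*l (S(l) = -5*(l - 12) = -5*(-12 + l) = 60 - 5*l)
3039/(5174 + ((3338 + 2678) + 9867)/(-3839 - 1734)) + 25649/S(-169) = 3039/(5174 + ((3338 + 2678) + 9867)/(-3839 - 1734)) + 25649/(60 - 5*(-169)) = 3039/(5174 + (6016 + 9867)/(-5573)) + 25649/(60 + 845) = 3039/(5174 + 15883*(-1/5573)) + 25649/905 = 3039/(5174 - 15883/5573) + 25649*(1/905) = 3039/(28818819/5573) + 25649/905 = 3039*(5573/28818819) + 25649/905 = 5645449/9606273 + 25649/905 = 251500427522/8693677065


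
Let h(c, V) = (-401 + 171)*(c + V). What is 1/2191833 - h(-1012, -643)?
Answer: -834321231449/2191833 ≈ -3.8065e+5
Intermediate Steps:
h(c, V) = -230*V - 230*c (h(c, V) = -230*(V + c) = -230*V - 230*c)
1/2191833 - h(-1012, -643) = 1/2191833 - (-230*(-643) - 230*(-1012)) = 1/2191833 - (147890 + 232760) = 1/2191833 - 1*380650 = 1/2191833 - 380650 = -834321231449/2191833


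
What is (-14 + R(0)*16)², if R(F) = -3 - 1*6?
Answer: 24964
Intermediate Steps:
R(F) = -9 (R(F) = -3 - 6 = -9)
(-14 + R(0)*16)² = (-14 - 9*16)² = (-14 - 144)² = (-158)² = 24964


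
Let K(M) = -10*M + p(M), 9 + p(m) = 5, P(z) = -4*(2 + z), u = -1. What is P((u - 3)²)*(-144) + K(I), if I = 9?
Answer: 10274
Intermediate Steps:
P(z) = -8 - 4*z
p(m) = -4 (p(m) = -9 + 5 = -4)
K(M) = -4 - 10*M (K(M) = -10*M - 4 = -4 - 10*M)
P((u - 3)²)*(-144) + K(I) = (-8 - 4*(-1 - 3)²)*(-144) + (-4 - 10*9) = (-8 - 4*(-4)²)*(-144) + (-4 - 90) = (-8 - 4*16)*(-144) - 94 = (-8 - 64)*(-144) - 94 = -72*(-144) - 94 = 10368 - 94 = 10274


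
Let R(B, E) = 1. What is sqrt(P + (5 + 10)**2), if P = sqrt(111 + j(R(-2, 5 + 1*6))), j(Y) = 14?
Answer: sqrt(225 + 5*sqrt(5)) ≈ 15.368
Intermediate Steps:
P = 5*sqrt(5) (P = sqrt(111 + 14) = sqrt(125) = 5*sqrt(5) ≈ 11.180)
sqrt(P + (5 + 10)**2) = sqrt(5*sqrt(5) + (5 + 10)**2) = sqrt(5*sqrt(5) + 15**2) = sqrt(5*sqrt(5) + 225) = sqrt(225 + 5*sqrt(5))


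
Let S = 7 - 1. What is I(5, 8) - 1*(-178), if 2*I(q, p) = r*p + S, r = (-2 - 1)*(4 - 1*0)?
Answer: 133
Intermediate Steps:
S = 6
r = -12 (r = -3*(4 + 0) = -3*4 = -12)
I(q, p) = 3 - 6*p (I(q, p) = (-12*p + 6)/2 = (6 - 12*p)/2 = 3 - 6*p)
I(5, 8) - 1*(-178) = (3 - 6*8) - 1*(-178) = (3 - 48) + 178 = -45 + 178 = 133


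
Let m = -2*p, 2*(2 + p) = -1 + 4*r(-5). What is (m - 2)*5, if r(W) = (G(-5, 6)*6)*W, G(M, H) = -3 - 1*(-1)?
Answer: -1185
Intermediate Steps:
G(M, H) = -2 (G(M, H) = -3 + 1 = -2)
r(W) = -12*W (r(W) = (-2*6)*W = -12*W)
p = 235/2 (p = -2 + (-1 + 4*(-12*(-5)))/2 = -2 + (-1 + 4*60)/2 = -2 + (-1 + 240)/2 = -2 + (½)*239 = -2 + 239/2 = 235/2 ≈ 117.50)
m = -235 (m = -2*235/2 = -235)
(m - 2)*5 = (-235 - 2)*5 = -237*5 = -1185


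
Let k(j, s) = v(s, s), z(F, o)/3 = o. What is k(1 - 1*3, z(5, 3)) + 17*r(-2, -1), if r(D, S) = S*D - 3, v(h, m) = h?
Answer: -8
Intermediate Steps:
z(F, o) = 3*o
k(j, s) = s
r(D, S) = -3 + D*S (r(D, S) = D*S - 3 = -3 + D*S)
k(1 - 1*3, z(5, 3)) + 17*r(-2, -1) = 3*3 + 17*(-3 - 2*(-1)) = 9 + 17*(-3 + 2) = 9 + 17*(-1) = 9 - 17 = -8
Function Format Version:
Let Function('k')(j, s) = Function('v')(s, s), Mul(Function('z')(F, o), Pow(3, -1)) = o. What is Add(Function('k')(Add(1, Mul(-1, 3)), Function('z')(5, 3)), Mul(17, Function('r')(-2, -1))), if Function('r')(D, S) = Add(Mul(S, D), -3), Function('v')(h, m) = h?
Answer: -8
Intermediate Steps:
Function('z')(F, o) = Mul(3, o)
Function('k')(j, s) = s
Function('r')(D, S) = Add(-3, Mul(D, S)) (Function('r')(D, S) = Add(Mul(D, S), -3) = Add(-3, Mul(D, S)))
Add(Function('k')(Add(1, Mul(-1, 3)), Function('z')(5, 3)), Mul(17, Function('r')(-2, -1))) = Add(Mul(3, 3), Mul(17, Add(-3, Mul(-2, -1)))) = Add(9, Mul(17, Add(-3, 2))) = Add(9, Mul(17, -1)) = Add(9, -17) = -8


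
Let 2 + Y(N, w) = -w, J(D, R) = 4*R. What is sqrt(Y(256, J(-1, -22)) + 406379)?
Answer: sqrt(406465) ≈ 637.55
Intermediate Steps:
Y(N, w) = -2 - w
sqrt(Y(256, J(-1, -22)) + 406379) = sqrt((-2 - 4*(-22)) + 406379) = sqrt((-2 - 1*(-88)) + 406379) = sqrt((-2 + 88) + 406379) = sqrt(86 + 406379) = sqrt(406465)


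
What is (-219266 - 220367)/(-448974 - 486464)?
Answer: 439633/935438 ≈ 0.46998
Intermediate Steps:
(-219266 - 220367)/(-448974 - 486464) = -439633/(-935438) = -439633*(-1/935438) = 439633/935438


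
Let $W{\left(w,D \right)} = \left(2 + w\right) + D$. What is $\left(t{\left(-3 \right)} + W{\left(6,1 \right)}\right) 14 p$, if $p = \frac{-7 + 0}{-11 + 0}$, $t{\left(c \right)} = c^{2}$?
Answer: $\frac{1764}{11} \approx 160.36$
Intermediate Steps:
$W{\left(w,D \right)} = 2 + D + w$
$p = \frac{7}{11}$ ($p = - \frac{7}{-11} = \left(-7\right) \left(- \frac{1}{11}\right) = \frac{7}{11} \approx 0.63636$)
$\left(t{\left(-3 \right)} + W{\left(6,1 \right)}\right) 14 p = \left(\left(-3\right)^{2} + \left(2 + 1 + 6\right)\right) 14 \cdot \frac{7}{11} = \left(9 + 9\right) 14 \cdot \frac{7}{11} = 18 \cdot 14 \cdot \frac{7}{11} = 252 \cdot \frac{7}{11} = \frac{1764}{11}$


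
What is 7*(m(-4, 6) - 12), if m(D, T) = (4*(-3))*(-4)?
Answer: 252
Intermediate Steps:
m(D, T) = 48 (m(D, T) = -12*(-4) = 48)
7*(m(-4, 6) - 12) = 7*(48 - 12) = 7*36 = 252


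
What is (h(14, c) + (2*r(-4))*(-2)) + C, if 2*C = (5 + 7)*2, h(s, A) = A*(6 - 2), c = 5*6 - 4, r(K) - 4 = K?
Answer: 116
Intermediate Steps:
r(K) = 4 + K
c = 26 (c = 30 - 4 = 26)
h(s, A) = 4*A (h(s, A) = A*4 = 4*A)
C = 12 (C = ((5 + 7)*2)/2 = (12*2)/2 = (1/2)*24 = 12)
(h(14, c) + (2*r(-4))*(-2)) + C = (4*26 + (2*(4 - 4))*(-2)) + 12 = (104 + (2*0)*(-2)) + 12 = (104 + 0*(-2)) + 12 = (104 + 0) + 12 = 104 + 12 = 116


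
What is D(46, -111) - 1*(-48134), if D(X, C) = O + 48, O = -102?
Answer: 48080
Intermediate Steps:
D(X, C) = -54 (D(X, C) = -102 + 48 = -54)
D(46, -111) - 1*(-48134) = -54 - 1*(-48134) = -54 + 48134 = 48080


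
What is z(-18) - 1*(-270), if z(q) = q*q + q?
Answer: 576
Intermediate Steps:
z(q) = q + q**2 (z(q) = q**2 + q = q + q**2)
z(-18) - 1*(-270) = -18*(1 - 18) - 1*(-270) = -18*(-17) + 270 = 306 + 270 = 576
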